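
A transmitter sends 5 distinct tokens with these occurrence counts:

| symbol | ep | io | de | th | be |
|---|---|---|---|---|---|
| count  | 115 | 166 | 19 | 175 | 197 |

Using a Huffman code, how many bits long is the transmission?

Merge the two smallest weights repeatedly:
merge de(19) and ep(115): 134
merge 134 and io(166): 300
merge th(175) and be(197): 372
merge 300 and 372: 672
Each symbol's bit-cost is frequency × depth; summing gives 1478 bits (equivalently 134 + 300 + 372 + 672).

1478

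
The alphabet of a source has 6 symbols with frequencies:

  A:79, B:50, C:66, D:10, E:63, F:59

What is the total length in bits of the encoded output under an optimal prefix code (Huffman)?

833

Merge the two smallest weights repeatedly:
combine D(10), B(50) → 60
combine F(59), 60 → 119
combine E(63), C(66) → 129
combine A(79), 119 → 198
combine 129, 198 → 327
The encoded length is the sum of every internal node's weight: 60 + 119 + 129 + 198 + 327 = 833 bits.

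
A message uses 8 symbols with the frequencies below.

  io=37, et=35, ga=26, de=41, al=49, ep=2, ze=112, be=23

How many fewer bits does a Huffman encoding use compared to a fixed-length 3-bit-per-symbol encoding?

Fixed-length: 3 bits × 325 symbols = 975 bits.
Huffman merges:
merge ep(2) and be(23): 25
merge 25 and ga(26): 51
merge et(35) and io(37): 72
merge de(41) and al(49): 90
merge 51 and 72: 123
merge 90 and ze(112): 202
merge 123 and 202: 325
Huffman total = 25 + 51 + 72 + 90 + 123 + 202 + 325 = 888 bits.
Saving = 975 − 888 = 87 bits.

87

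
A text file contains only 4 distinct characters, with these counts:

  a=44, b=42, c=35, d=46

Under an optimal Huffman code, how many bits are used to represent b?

2

Huffman merges, smallest pair first:
merge c(35) and b(42): 77
merge a(44) and d(46): 90
merge 77 and 90: 167
b's leaf is at depth 2, giving a 2-bit codeword.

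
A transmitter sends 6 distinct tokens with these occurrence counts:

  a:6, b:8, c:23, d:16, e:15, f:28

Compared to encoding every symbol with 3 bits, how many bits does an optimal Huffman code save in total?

53

Fixed-length: 3 bits × 96 symbols = 288 bits.
Huffman merges:
merge a(6) and b(8): 14
merge 14 and e(15): 29
merge d(16) and c(23): 39
merge f(28) and 29: 57
merge 39 and 57: 96
Huffman total = 14 + 29 + 39 + 57 + 96 = 235 bits.
Saving = 288 − 235 = 53 bits.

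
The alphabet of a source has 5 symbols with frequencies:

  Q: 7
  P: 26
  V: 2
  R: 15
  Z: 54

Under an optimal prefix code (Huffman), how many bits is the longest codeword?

Merge the two lowest-weight nodes at each step:
combine V(2), Q(7) → 9
combine 9, R(15) → 24
combine 24, P(26) → 50
combine 50, Z(54) → 104
The rarest symbols sit at the bottom; the longest codeword is 4 bits.

4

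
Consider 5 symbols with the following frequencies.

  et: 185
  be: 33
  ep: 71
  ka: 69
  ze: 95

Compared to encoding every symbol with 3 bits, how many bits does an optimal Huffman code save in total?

370

Fixed-length: 3 bits × 453 symbols = 1359 bits.
Huffman merges:
merge be(33) and ka(69): 102
merge ep(71) and ze(95): 166
merge 102 and 166: 268
merge et(185) and 268: 453
Huffman total = 102 + 166 + 268 + 453 = 989 bits.
Saving = 1359 − 989 = 370 bits.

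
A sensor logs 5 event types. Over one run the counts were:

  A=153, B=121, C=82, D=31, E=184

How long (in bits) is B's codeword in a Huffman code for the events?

2

Huffman merges, smallest pair first:
D(31) + C(82) → 113
113 + B(121) → 234
A(153) + E(184) → 337
234 + 337 → 571
B sits 2 levels below the root, so its codeword is 2 bits.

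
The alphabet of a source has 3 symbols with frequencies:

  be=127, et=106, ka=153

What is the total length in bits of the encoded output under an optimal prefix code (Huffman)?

Merge the two smallest weights repeatedly:
merge et(106) and be(127): 233
merge ka(153) and 233: 386
The encoded length is the sum of every internal node's weight: 233 + 386 = 619 bits.

619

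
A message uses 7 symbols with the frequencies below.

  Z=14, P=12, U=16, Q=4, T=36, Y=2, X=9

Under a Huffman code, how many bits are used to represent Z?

Huffman merges, smallest pair first:
Y(2) + Q(4) → 6
6 + X(9) → 15
P(12) + Z(14) → 26
15 + U(16) → 31
26 + 31 → 57
T(36) + 57 → 93
The subtree containing Z is merged 3 times, so code length = 3.

3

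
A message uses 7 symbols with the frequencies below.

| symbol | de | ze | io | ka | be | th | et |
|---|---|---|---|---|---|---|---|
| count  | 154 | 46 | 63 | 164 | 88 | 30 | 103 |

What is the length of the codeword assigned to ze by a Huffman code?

Huffman merges, smallest pair first:
th(30) + ze(46) → 76
io(63) + 76 → 139
be(88) + et(103) → 191
139 + de(154) → 293
ka(164) + 191 → 355
293 + 355 → 648
ze sits 4 levels below the root, so its codeword is 4 bits.

4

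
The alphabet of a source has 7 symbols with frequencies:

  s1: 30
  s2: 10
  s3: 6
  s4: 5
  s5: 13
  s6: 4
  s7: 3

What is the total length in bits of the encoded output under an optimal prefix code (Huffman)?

Merge the two smallest weights repeatedly:
s7(3) + s6(4) → 7
s4(5) + s3(6) → 11
7 + s2(10) → 17
11 + s5(13) → 24
17 + 24 → 41
s1(30) + 41 → 71
Total encoded bits = sum of merged weights = 7 + 11 + 17 + 24 + 41 + 71 = 171.

171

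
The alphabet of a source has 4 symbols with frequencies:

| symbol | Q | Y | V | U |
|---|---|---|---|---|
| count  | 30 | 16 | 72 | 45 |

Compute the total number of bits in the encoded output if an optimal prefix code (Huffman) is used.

Greedily combine the two least-frequent nodes:
combine Y(16), Q(30) → 46
combine U(45), 46 → 91
combine V(72), 91 → 163
Total encoded bits = sum of merged weights = 46 + 91 + 163 = 300.

300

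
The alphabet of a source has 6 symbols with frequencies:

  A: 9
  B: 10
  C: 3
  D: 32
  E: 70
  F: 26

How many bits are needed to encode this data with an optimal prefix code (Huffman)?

312

Build the Huffman tree bottom-up:
combine C(3), A(9) → 12
combine B(10), 12 → 22
combine 22, F(26) → 48
combine D(32), 48 → 80
combine E(70), 80 → 150
The encoded length is the sum of every internal node's weight: 12 + 22 + 48 + 80 + 150 = 312 bits.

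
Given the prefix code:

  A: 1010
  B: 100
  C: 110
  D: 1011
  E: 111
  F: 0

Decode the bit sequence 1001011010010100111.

BDFBAFE

Read left to right; each codeword is recognised as soon as it completes (prefix code):
  100→B | 1011→D | 0→F | 100→B | 1010→A | 0→F | 111→E
Decoded message: BDFBAFE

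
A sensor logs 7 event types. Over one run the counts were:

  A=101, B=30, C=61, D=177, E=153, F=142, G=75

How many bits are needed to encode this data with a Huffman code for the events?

Greedily combine the two least-frequent nodes:
combine B(30), C(61) → 91
combine G(75), 91 → 166
combine A(101), F(142) → 243
combine E(153), 166 → 319
combine D(177), 243 → 420
combine 319, 420 → 739
The encoded length is the sum of every internal node's weight: 91 + 166 + 243 + 319 + 420 + 739 = 1978 bits.

1978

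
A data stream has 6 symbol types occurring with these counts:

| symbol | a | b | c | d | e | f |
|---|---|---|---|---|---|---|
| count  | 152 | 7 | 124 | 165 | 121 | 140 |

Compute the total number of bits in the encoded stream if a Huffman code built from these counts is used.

1798

Greedily combine the two least-frequent nodes:
b(7) + e(121) → 128
c(124) + 128 → 252
f(140) + a(152) → 292
d(165) + 252 → 417
292 + 417 → 709
Total encoded bits = sum of merged weights = 128 + 252 + 292 + 417 + 709 = 1798.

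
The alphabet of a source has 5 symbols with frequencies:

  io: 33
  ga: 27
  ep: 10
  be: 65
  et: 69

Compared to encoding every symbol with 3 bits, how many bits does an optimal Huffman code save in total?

Fixed-length: 3 bits × 204 symbols = 612 bits.
Huffman merges:
ep(10) + ga(27) → 37
io(33) + 37 → 70
be(65) + et(69) → 134
70 + 134 → 204
Huffman total = 37 + 70 + 134 + 204 = 445 bits.
Saving = 612 − 445 = 167 bits.

167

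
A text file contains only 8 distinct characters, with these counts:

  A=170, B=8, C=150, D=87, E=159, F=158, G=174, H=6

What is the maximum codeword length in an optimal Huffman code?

Merge the two lowest-weight nodes at each step:
H(6) + B(8) → 14
14 + D(87) → 101
101 + C(150) → 251
F(158) + E(159) → 317
A(170) + G(174) → 344
251 + 317 → 568
344 + 568 → 912
The rarest symbols sit at the bottom; the longest codeword is 5 bits.

5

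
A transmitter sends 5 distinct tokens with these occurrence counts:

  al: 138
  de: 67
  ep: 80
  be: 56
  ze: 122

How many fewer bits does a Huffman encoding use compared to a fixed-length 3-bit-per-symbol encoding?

Fixed-length: 3 bits × 463 symbols = 1389 bits.
Huffman merges:
merge be(56) and de(67): 123
merge ep(80) and ze(122): 202
merge 123 and al(138): 261
merge 202 and 261: 463
Huffman total = 123 + 202 + 261 + 463 = 1049 bits.
Saving = 1389 − 1049 = 340 bits.

340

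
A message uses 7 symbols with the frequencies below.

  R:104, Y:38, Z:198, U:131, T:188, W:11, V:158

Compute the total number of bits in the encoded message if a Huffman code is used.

Build the Huffman tree bottom-up:
W(11) + Y(38) → 49
49 + R(104) → 153
U(131) + 153 → 284
V(158) + T(188) → 346
Z(198) + 284 → 482
346 + 482 → 828
Total encoded bits = sum of merged weights = 49 + 153 + 284 + 346 + 482 + 828 = 2142.

2142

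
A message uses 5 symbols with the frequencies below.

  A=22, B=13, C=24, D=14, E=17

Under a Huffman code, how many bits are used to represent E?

Build the tree from the bottom:
merge B(13) and D(14): 27
merge E(17) and A(22): 39
merge C(24) and 27: 51
merge 39 and 51: 90
The subtree containing E is merged 2 times, so code length = 2.

2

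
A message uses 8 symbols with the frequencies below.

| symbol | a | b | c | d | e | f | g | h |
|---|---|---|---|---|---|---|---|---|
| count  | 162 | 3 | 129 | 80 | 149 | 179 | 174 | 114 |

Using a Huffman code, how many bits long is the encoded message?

2874

Build the Huffman tree bottom-up:
combine b(3), d(80) → 83
combine 83, h(114) → 197
combine c(129), e(149) → 278
combine a(162), g(174) → 336
combine f(179), 197 → 376
combine 278, 336 → 614
combine 376, 614 → 990
Each symbol's bit-cost is frequency × depth; summing gives 2874 bits (equivalently 83 + 197 + 278 + 336 + 376 + 614 + 990).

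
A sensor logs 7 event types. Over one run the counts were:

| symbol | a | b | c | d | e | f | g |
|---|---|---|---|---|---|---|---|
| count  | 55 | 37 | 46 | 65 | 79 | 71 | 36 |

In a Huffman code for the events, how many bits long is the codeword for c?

3

Repeatedly merge the two smallest:
merge g(36) and b(37): 73
merge c(46) and a(55): 101
merge d(65) and f(71): 136
merge 73 and e(79): 152
merge 101 and 136: 237
merge 152 and 237: 389
c sits 3 levels below the root, so its codeword is 3 bits.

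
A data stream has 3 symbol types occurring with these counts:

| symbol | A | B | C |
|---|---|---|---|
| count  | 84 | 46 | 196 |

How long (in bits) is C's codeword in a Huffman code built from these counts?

1

Huffman merges, smallest pair first:
B(46) + A(84) → 130
130 + C(196) → 326
C sits one level below the root: a 1-bit codeword.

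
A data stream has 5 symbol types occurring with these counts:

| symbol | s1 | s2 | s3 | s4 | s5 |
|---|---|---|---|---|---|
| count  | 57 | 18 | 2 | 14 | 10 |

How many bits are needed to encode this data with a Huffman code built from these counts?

183

Merge the two smallest weights repeatedly:
merge s3(2) and s5(10): 12
merge 12 and s4(14): 26
merge s2(18) and 26: 44
merge 44 and s1(57): 101
The encoded length is the sum of every internal node's weight: 12 + 26 + 44 + 101 = 183 bits.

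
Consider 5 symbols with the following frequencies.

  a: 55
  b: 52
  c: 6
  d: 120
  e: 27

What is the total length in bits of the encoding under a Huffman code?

Greedily combine the two least-frequent nodes:
combine c(6), e(27) → 33
combine 33, b(52) → 85
combine a(55), 85 → 140
combine d(120), 140 → 260
Each symbol's bit-cost is frequency × depth; summing gives 518 bits (equivalently 33 + 85 + 140 + 260).

518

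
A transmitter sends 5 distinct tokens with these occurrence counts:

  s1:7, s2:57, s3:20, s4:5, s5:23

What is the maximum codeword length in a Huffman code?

Merge the two lowest-weight nodes at each step:
s4(5) + s1(7) → 12
12 + s3(20) → 32
s5(23) + 32 → 55
55 + s2(57) → 112
The first pair merged (s4, s1) ends up deepest, at depth 4.

4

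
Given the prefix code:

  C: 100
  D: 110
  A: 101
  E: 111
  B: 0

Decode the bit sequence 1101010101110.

Read left to right; each codeword is recognised as soon as it completes (prefix code):
  110→D | 101→A | 0→B | 101→A | 110→D
Decoded message: DABAD

DABAD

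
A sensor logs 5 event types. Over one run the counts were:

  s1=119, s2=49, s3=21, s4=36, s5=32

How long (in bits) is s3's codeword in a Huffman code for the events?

3

Huffman merges, smallest pair first:
combine s3(21), s5(32) → 53
combine s4(36), s2(49) → 85
combine 53, 85 → 138
combine s1(119), 138 → 257
The subtree containing s3 is merged 3 times, so code length = 3.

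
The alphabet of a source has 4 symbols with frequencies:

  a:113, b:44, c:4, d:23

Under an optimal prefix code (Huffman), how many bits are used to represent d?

3

Huffman merges, smallest pair first:
c(4) + d(23) → 27
27 + b(44) → 71
71 + a(113) → 184
d sits 3 levels below the root, so its codeword is 3 bits.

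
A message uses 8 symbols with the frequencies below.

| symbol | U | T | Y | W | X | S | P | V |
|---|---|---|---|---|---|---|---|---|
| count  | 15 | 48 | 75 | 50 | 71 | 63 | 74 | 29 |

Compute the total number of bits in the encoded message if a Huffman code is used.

Merge the two smallest weights repeatedly:
merge U(15) and V(29): 44
merge 44 and T(48): 92
merge W(50) and S(63): 113
merge X(71) and P(74): 145
merge Y(75) and 92: 167
merge 113 and 145: 258
merge 167 and 258: 425
Each symbol's bit-cost is frequency × depth; summing gives 1244 bits (equivalently 44 + 92 + 113 + 145 + 167 + 258 + 425).

1244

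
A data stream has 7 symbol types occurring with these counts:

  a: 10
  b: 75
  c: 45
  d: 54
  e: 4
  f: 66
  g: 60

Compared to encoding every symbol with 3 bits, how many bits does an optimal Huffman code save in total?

128

Fixed-length: 3 bits × 314 symbols = 942 bits.
Huffman merges:
e(4) + a(10) → 14
14 + c(45) → 59
d(54) + 59 → 113
g(60) + f(66) → 126
b(75) + 113 → 188
126 + 188 → 314
Huffman total = 14 + 59 + 113 + 126 + 188 + 314 = 814 bits.
Saving = 942 − 814 = 128 bits.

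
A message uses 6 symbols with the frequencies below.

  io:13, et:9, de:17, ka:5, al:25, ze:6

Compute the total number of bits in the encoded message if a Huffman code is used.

Greedily combine the two least-frequent nodes:
merge ka(5) and ze(6): 11
merge et(9) and 11: 20
merge io(13) and de(17): 30
merge 20 and al(25): 45
merge 30 and 45: 75
The encoded length is the sum of every internal node's weight: 11 + 20 + 30 + 45 + 75 = 181 bits.

181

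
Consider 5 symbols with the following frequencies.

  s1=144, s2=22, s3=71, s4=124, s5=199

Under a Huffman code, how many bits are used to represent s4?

2

Huffman merges, smallest pair first:
combine s2(22), s3(71) → 93
combine 93, s4(124) → 217
combine s1(144), s5(199) → 343
combine 217, 343 → 560
s4's leaf is at depth 2, giving a 2-bit codeword.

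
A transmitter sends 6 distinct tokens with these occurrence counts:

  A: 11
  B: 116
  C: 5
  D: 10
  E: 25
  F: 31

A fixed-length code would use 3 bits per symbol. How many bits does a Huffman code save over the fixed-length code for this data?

222

Fixed-length: 3 bits × 198 symbols = 594 bits.
Huffman merges:
C(5) + D(10) → 15
A(11) + 15 → 26
E(25) + 26 → 51
F(31) + 51 → 82
82 + B(116) → 198
Huffman total = 15 + 26 + 51 + 82 + 198 = 372 bits.
Saving = 594 − 372 = 222 bits.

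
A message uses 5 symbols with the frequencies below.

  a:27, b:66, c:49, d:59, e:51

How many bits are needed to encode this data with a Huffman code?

580

Merge the two smallest weights repeatedly:
a(27) + c(49) → 76
e(51) + d(59) → 110
b(66) + 76 → 142
110 + 142 → 252
Total encoded bits = sum of merged weights = 76 + 110 + 142 + 252 = 580.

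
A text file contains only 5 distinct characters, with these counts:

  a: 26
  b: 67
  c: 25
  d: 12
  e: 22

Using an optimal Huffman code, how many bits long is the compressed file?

Merge the two smallest weights repeatedly:
d(12) + e(22) → 34
c(25) + a(26) → 51
34 + 51 → 85
b(67) + 85 → 152
Each symbol's bit-cost is frequency × depth; summing gives 322 bits (equivalently 34 + 51 + 85 + 152).

322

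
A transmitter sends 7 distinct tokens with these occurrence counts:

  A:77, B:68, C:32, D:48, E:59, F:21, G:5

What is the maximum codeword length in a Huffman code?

5

Merge the two lowest-weight nodes at each step:
G(5) + F(21) → 26
26 + C(32) → 58
D(48) + 58 → 106
E(59) + B(68) → 127
A(77) + 106 → 183
127 + 183 → 310
The first pair merged (G, F) ends up deepest, at depth 5.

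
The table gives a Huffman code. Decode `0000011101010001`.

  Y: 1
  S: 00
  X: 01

Read left to right; each codeword is recognised as soon as it completes (prefix code):
  00→S | 00→S | 01→X | 1→Y | 1→Y | 01→X | 01→X | 00→S | 01→X
Decoded message: SSXYYXXSX

SSXYYXXSX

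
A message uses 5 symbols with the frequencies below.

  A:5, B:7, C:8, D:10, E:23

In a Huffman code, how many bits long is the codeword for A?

Huffman merges, smallest pair first:
A(5) + B(7) → 12
C(8) + D(10) → 18
12 + 18 → 30
E(23) + 30 → 53
A sits 3 levels below the root, so its codeword is 3 bits.

3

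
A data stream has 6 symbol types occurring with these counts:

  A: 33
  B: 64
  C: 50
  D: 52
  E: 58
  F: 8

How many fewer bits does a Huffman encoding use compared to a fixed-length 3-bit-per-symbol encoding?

Fixed-length: 3 bits × 265 symbols = 795 bits.
Huffman merges:
combine F(8), A(33) → 41
combine 41, C(50) → 91
combine D(52), E(58) → 110
combine B(64), 91 → 155
combine 110, 155 → 265
Huffman total = 41 + 91 + 110 + 155 + 265 = 662 bits.
Saving = 795 − 662 = 133 bits.

133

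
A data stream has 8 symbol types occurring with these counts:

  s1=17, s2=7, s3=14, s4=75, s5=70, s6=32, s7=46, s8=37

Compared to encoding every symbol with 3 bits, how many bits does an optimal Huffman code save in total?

Fixed-length: 3 bits × 298 symbols = 894 bits.
Huffman merges:
merge s2(7) and s3(14): 21
merge s1(17) and 21: 38
merge s6(32) and s8(37): 69
merge 38 and s7(46): 84
merge 69 and s5(70): 139
merge s4(75) and 84: 159
merge 139 and 159: 298
Huffman total = 21 + 38 + 69 + 84 + 139 + 159 + 298 = 808 bits.
Saving = 894 − 808 = 86 bits.

86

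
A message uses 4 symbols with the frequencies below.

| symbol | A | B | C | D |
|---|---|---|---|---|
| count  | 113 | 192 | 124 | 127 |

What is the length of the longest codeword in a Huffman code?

2

Merge the two lowest-weight nodes at each step:
combine A(113), C(124) → 237
combine D(127), B(192) → 319
combine 237, 319 → 556
The first pair merged (A, C) ends up deepest, at depth 2.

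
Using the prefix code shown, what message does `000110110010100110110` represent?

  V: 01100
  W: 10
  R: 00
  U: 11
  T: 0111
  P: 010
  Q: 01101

Read left to right; each codeword is recognised as soon as it completes (prefix code):
  00→R | 01101→Q | 10→W | 010→P | 10→W | 01101→Q | 10→W
Decoded message: RQWPWQW

RQWPWQW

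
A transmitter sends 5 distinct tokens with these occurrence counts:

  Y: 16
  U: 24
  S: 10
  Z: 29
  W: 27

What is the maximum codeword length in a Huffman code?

3

Merge the two lowest-weight nodes at each step:
combine S(10), Y(16) → 26
combine U(24), 26 → 50
combine W(27), Z(29) → 56
combine 50, 56 → 106
Maximum depth reached is 3.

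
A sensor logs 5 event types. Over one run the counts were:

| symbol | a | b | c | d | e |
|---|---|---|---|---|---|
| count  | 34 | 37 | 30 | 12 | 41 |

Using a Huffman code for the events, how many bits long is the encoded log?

350

Greedily combine the two least-frequent nodes:
combine d(12), c(30) → 42
combine a(34), b(37) → 71
combine e(41), 42 → 83
combine 71, 83 → 154
Total encoded bits = sum of merged weights = 42 + 71 + 83 + 154 = 350.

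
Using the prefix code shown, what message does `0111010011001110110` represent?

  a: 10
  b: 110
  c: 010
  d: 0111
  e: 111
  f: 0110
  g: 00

dcfdf

Read left to right; each codeword is recognised as soon as it completes (prefix code):
  0111→d | 010→c | 0110→f | 0111→d | 0110→f
Decoded message: dcfdf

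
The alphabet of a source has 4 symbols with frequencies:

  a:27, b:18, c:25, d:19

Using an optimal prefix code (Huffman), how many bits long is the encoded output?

Build the Huffman tree bottom-up:
b(18) + d(19) → 37
c(25) + a(27) → 52
37 + 52 → 89
Each symbol's bit-cost is frequency × depth; summing gives 178 bits (equivalently 37 + 52 + 89).

178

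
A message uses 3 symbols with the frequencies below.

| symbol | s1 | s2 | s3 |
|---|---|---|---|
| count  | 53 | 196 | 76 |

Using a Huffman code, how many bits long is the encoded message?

Build the Huffman tree bottom-up:
s1(53) + s3(76) → 129
129 + s2(196) → 325
Each symbol's bit-cost is frequency × depth; summing gives 454 bits (equivalently 129 + 325).

454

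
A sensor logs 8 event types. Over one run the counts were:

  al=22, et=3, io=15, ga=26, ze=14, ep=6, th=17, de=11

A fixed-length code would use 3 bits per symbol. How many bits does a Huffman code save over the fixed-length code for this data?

19

Fixed-length: 3 bits × 114 symbols = 342 bits.
Huffman merges:
et(3) + ep(6) → 9
9 + de(11) → 20
ze(14) + io(15) → 29
th(17) + 20 → 37
al(22) + ga(26) → 48
29 + 37 → 66
48 + 66 → 114
Huffman total = 9 + 20 + 29 + 37 + 48 + 66 + 114 = 323 bits.
Saving = 342 − 323 = 19 bits.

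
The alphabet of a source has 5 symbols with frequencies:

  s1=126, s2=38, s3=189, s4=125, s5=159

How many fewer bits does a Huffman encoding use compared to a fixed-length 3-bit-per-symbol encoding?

474

Fixed-length: 3 bits × 637 symbols = 1911 bits.
Huffman merges:
merge s2(38) and s4(125): 163
merge s1(126) and s5(159): 285
merge 163 and s3(189): 352
merge 285 and 352: 637
Huffman total = 163 + 285 + 352 + 637 = 1437 bits.
Saving = 1911 − 1437 = 474 bits.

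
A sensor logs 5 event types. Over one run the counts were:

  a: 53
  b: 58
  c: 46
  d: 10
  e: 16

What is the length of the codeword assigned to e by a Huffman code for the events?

Build the tree from the bottom:
combine d(10), e(16) → 26
combine 26, c(46) → 72
combine a(53), b(58) → 111
combine 72, 111 → 183
The subtree containing e is merged 3 times, so code length = 3.

3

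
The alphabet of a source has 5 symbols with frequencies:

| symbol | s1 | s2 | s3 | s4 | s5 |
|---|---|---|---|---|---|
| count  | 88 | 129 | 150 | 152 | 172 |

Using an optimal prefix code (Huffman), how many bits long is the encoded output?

1599

Merge the two smallest weights repeatedly:
s1(88) + s2(129) → 217
s3(150) + s4(152) → 302
s5(172) + 217 → 389
302 + 389 → 691
The encoded length is the sum of every internal node's weight: 217 + 302 + 389 + 691 = 1599 bits.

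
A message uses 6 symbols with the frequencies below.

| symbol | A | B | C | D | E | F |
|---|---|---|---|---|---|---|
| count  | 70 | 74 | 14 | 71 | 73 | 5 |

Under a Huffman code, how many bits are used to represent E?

2

Repeatedly merge the two smallest:
merge F(5) and C(14): 19
merge 19 and A(70): 89
merge D(71) and E(73): 144
merge B(74) and 89: 163
merge 144 and 163: 307
E sits 2 levels below the root, so its codeword is 2 bits.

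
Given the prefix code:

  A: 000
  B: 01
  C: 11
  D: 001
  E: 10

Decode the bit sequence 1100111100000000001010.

Read left to right; each codeword is recognised as soon as it completes (prefix code):
  11→C | 001→D | 11→C | 10→E | 000→A | 000→A | 000→A | 10→E | 10→E
Decoded message: CDCEAAAEE

CDCEAAAEE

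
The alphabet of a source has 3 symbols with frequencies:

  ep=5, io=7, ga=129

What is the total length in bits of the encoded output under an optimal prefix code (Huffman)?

Build the Huffman tree bottom-up:
merge ep(5) and io(7): 12
merge 12 and ga(129): 141
Each symbol's bit-cost is frequency × depth; summing gives 153 bits (equivalently 12 + 141).

153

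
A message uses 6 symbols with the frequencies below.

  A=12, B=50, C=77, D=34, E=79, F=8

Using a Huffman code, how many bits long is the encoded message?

Greedily combine the two least-frequent nodes:
F(8) + A(12) → 20
20 + D(34) → 54
B(50) + 54 → 104
C(77) + E(79) → 156
104 + 156 → 260
The encoded length is the sum of every internal node's weight: 20 + 54 + 104 + 156 + 260 = 594 bits.

594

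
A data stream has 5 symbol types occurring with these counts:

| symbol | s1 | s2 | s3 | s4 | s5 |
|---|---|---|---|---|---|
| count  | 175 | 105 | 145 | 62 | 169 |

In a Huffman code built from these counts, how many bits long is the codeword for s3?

2

Repeatedly merge the two smallest:
merge s4(62) and s2(105): 167
merge s3(145) and 167: 312
merge s5(169) and s1(175): 344
merge 312 and 344: 656
s3 sits 2 levels below the root, so its codeword is 2 bits.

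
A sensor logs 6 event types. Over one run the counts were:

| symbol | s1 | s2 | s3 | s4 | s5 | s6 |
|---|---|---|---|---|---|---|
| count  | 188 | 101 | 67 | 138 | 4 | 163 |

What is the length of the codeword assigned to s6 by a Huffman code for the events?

2

Huffman merges, smallest pair first:
s5(4) + s3(67) → 71
71 + s2(101) → 172
s4(138) + s6(163) → 301
172 + s1(188) → 360
301 + 360 → 661
The subtree containing s6 is merged 2 times, so code length = 2.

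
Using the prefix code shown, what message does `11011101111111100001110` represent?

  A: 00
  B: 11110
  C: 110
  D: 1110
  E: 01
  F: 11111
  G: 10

CDFDAEC

Read left to right; each codeword is recognised as soon as it completes (prefix code):
  110→C | 1110→D | 11111→F | 1110→D | 00→A | 01→E | 110→C
Decoded message: CDFDAEC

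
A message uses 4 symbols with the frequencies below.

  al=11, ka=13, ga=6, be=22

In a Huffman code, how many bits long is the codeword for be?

1

Huffman merges, smallest pair first:
merge ga(6) and al(11): 17
merge ka(13) and 17: 30
merge be(22) and 30: 52
be is merged only at the final step, so code length = 1.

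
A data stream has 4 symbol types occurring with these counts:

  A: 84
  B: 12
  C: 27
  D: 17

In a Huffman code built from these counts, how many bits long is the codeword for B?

Huffman merges, smallest pair first:
combine B(12), D(17) → 29
combine C(27), 29 → 56
combine 56, A(84) → 140
B's leaf is at depth 3, giving a 3-bit codeword.

3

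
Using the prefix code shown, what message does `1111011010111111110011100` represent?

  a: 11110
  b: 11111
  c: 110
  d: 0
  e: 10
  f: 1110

acebfdfd

Read left to right; each codeword is recognised as soon as it completes (prefix code):
  11110→a | 110→c | 10→e | 11111→b | 1110→f | 0→d | 1110→f | 0→d
Decoded message: acebfdfd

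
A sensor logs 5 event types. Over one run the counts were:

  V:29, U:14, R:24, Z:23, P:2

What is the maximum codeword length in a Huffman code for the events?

Merge the two lowest-weight nodes at each step:
combine P(2), U(14) → 16
combine 16, Z(23) → 39
combine R(24), V(29) → 53
combine 39, 53 → 92
The rarest symbols sit at the bottom; the longest codeword is 3 bits.

3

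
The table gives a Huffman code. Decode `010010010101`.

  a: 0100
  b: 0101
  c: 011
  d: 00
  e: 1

Read left to right; each codeword is recognised as soon as it completes (prefix code):
  0100→a | 1→e | 00→d | 1→e | 0101→b
Decoded message: aedeb

aedeb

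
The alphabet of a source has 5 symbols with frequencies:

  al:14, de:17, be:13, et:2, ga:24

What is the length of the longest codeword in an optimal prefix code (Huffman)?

Merge the two lowest-weight nodes at each step:
combine et(2), be(13) → 15
combine al(14), 15 → 29
combine de(17), ga(24) → 41
combine 29, 41 → 70
The first pair merged (et, be) ends up deepest, at depth 3.

3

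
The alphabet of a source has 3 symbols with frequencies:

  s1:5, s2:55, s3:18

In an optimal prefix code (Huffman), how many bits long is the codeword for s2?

1

Huffman merges, smallest pair first:
s1(5) + s3(18) → 23
23 + s2(55) → 78
s2 sits one level below the root: a 1-bit codeword.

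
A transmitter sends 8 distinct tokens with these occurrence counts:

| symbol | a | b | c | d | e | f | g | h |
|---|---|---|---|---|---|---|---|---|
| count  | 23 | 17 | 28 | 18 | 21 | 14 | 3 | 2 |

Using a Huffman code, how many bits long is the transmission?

Greedily combine the two least-frequent nodes:
merge h(2) and g(3): 5
merge 5 and f(14): 19
merge b(17) and d(18): 35
merge 19 and e(21): 40
merge a(23) and c(28): 51
merge 35 and 40: 75
merge 51 and 75: 126
Each symbol's bit-cost is frequency × depth; summing gives 351 bits (equivalently 5 + 19 + 35 + 40 + 51 + 75 + 126).

351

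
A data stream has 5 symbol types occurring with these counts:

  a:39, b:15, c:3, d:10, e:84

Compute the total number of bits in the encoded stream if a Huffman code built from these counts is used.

Merge the two smallest weights repeatedly:
merge c(3) and d(10): 13
merge 13 and b(15): 28
merge 28 and a(39): 67
merge 67 and e(84): 151
The encoded length is the sum of every internal node's weight: 13 + 28 + 67 + 151 = 259 bits.

259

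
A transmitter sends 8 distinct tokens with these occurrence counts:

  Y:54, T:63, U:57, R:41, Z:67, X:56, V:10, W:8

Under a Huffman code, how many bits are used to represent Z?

2

Huffman merges, smallest pair first:
combine W(8), V(10) → 18
combine 18, R(41) → 59
combine Y(54), X(56) → 110
combine U(57), 59 → 116
combine T(63), Z(67) → 130
combine 110, 116 → 226
combine 130, 226 → 356
The subtree containing Z is merged 2 times, so code length = 2.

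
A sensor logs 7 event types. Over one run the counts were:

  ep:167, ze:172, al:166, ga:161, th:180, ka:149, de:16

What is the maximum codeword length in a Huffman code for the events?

Merge the two lowest-weight nodes at each step:
de(16) + ka(149) → 165
ga(161) + 165 → 326
al(166) + ep(167) → 333
ze(172) + th(180) → 352
326 + 333 → 659
352 + 659 → 1011
The first pair merged (de, ka) ends up deepest, at depth 4.

4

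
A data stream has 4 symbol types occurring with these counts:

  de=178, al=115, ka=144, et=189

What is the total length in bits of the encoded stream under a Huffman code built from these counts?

Merge the two smallest weights repeatedly:
merge al(115) and ka(144): 259
merge de(178) and et(189): 367
merge 259 and 367: 626
Each symbol's bit-cost is frequency × depth; summing gives 1252 bits (equivalently 259 + 367 + 626).

1252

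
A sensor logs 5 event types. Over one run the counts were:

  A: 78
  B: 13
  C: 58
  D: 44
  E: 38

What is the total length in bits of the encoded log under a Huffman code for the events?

Merge the two smallest weights repeatedly:
combine B(13), E(38) → 51
combine D(44), 51 → 95
combine C(58), A(78) → 136
combine 95, 136 → 231
Each symbol's bit-cost is frequency × depth; summing gives 513 bits (equivalently 51 + 95 + 136 + 231).

513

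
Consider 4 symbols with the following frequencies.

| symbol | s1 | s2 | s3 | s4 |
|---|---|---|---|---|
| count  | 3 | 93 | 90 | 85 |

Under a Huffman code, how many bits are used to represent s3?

2

Build the tree from the bottom:
combine s1(3), s4(85) → 88
combine 88, s3(90) → 178
combine s2(93), 178 → 271
The subtree containing s3 is merged 2 times, so code length = 2.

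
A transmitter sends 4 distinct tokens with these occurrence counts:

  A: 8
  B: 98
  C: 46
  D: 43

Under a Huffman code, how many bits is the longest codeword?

3

Merge the two lowest-weight nodes at each step:
merge A(8) and D(43): 51
merge C(46) and 51: 97
merge 97 and B(98): 195
Maximum depth reached is 3.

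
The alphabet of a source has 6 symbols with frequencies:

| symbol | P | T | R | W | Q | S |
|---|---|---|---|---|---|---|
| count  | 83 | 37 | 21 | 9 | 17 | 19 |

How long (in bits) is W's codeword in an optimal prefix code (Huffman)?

Repeatedly merge the two smallest:
combine W(9), Q(17) → 26
combine S(19), R(21) → 40
combine 26, T(37) → 63
combine 40, 63 → 103
combine P(83), 103 → 186
W's leaf is at depth 4, giving a 4-bit codeword.

4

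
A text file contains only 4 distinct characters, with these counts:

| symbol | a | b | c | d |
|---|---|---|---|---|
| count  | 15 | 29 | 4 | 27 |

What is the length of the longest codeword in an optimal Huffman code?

3

Merge the two lowest-weight nodes at each step:
c(4) + a(15) → 19
19 + d(27) → 46
b(29) + 46 → 75
Maximum depth reached is 3.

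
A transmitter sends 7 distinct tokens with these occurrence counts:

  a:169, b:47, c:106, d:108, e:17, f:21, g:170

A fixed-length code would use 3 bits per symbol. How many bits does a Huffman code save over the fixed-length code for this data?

324

Fixed-length: 3 bits × 638 symbols = 1914 bits.
Huffman merges:
combine e(17), f(21) → 38
combine 38, b(47) → 85
combine 85, c(106) → 191
combine d(108), a(169) → 277
combine g(170), 191 → 361
combine 277, 361 → 638
Huffman total = 38 + 85 + 191 + 277 + 361 + 638 = 1590 bits.
Saving = 1914 − 1590 = 324 bits.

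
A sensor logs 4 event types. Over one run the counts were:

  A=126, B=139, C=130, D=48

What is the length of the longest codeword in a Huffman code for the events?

Merge the two lowest-weight nodes at each step:
D(48) + A(126) → 174
C(130) + B(139) → 269
174 + 269 → 443
Maximum depth reached is 2.

2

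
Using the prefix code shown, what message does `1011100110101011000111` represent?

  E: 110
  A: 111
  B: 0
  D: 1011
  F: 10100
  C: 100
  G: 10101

Read left to right; each codeword is recognised as soon as it completes (prefix code):
  1011→D | 100→C | 110→E | 10101→G | 100→C | 0→B | 111→A
Decoded message: DCEGCBA

DCEGCBA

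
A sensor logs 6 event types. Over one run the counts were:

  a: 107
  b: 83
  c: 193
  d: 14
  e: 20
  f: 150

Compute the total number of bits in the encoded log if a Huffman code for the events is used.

1285

Greedily combine the two least-frequent nodes:
combine d(14), e(20) → 34
combine 34, b(83) → 117
combine a(107), 117 → 224
combine f(150), c(193) → 343
combine 224, 343 → 567
The encoded length is the sum of every internal node's weight: 34 + 117 + 224 + 343 + 567 = 1285 bits.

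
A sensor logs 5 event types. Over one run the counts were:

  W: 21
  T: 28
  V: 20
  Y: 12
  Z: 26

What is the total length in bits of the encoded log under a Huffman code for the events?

246

Merge the two smallest weights repeatedly:
merge Y(12) and V(20): 32
merge W(21) and Z(26): 47
merge T(28) and 32: 60
merge 47 and 60: 107
The encoded length is the sum of every internal node's weight: 32 + 47 + 60 + 107 = 246 bits.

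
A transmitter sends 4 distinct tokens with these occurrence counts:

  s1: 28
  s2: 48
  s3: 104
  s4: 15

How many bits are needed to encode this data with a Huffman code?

Greedily combine the two least-frequent nodes:
merge s4(15) and s1(28): 43
merge 43 and s2(48): 91
merge 91 and s3(104): 195
Each symbol's bit-cost is frequency × depth; summing gives 329 bits (equivalently 43 + 91 + 195).

329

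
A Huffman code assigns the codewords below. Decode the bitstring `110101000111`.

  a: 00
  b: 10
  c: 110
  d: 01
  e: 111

cbbae

Read left to right; each codeword is recognised as soon as it completes (prefix code):
  110→c | 10→b | 10→b | 00→a | 111→e
Decoded message: cbbae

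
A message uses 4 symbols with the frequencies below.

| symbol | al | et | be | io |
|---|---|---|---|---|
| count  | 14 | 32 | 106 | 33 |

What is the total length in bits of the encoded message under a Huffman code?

310

Greedily combine the two least-frequent nodes:
merge al(14) and et(32): 46
merge io(33) and 46: 79
merge 79 and be(106): 185
The encoded length is the sum of every internal node's weight: 46 + 79 + 185 = 310 bits.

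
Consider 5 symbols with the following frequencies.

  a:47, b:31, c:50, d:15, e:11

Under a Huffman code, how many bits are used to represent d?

Huffman merges, smallest pair first:
merge e(11) and d(15): 26
merge 26 and b(31): 57
merge a(47) and c(50): 97
merge 57 and 97: 154
The subtree containing d is merged 3 times, so code length = 3.

3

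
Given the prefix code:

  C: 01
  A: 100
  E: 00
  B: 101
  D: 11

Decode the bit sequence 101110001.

BDEC

Read left to right; each codeword is recognised as soon as it completes (prefix code):
  101→B | 11→D | 00→E | 01→C
Decoded message: BDEC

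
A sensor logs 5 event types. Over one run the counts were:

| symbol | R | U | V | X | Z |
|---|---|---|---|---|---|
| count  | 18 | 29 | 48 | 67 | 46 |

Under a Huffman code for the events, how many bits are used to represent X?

Build the tree from the bottom:
R(18) + U(29) → 47
Z(46) + 47 → 93
V(48) + X(67) → 115
93 + 115 → 208
X's leaf is at depth 2, giving a 2-bit codeword.

2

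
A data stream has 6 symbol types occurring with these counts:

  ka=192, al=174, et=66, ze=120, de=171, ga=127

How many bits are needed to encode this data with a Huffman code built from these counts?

2184

Build the Huffman tree bottom-up:
combine et(66), ze(120) → 186
combine ga(127), de(171) → 298
combine al(174), 186 → 360
combine ka(192), 298 → 490
combine 360, 490 → 850
Total encoded bits = sum of merged weights = 186 + 298 + 360 + 490 + 850 = 2184.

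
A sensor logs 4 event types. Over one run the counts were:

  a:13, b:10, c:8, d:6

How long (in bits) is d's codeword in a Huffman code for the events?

2

Build the tree from the bottom:
merge d(6) and c(8): 14
merge b(10) and a(13): 23
merge 14 and 23: 37
d's leaf is at depth 2, giving a 2-bit codeword.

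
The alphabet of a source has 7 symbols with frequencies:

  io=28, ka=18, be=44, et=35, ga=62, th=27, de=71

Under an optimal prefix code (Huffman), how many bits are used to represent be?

3

Huffman merges, smallest pair first:
merge ka(18) and th(27): 45
merge io(28) and et(35): 63
merge be(44) and 45: 89
merge ga(62) and 63: 125
merge de(71) and 89: 160
merge 125 and 160: 285
be's leaf is at depth 3, giving a 3-bit codeword.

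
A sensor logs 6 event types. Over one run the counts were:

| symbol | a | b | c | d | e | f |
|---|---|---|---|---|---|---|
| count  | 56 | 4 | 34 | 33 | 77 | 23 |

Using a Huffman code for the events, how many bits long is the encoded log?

Merge the two smallest weights repeatedly:
b(4) + f(23) → 27
27 + d(33) → 60
c(34) + a(56) → 90
60 + e(77) → 137
90 + 137 → 227
Each symbol's bit-cost is frequency × depth; summing gives 541 bits (equivalently 27 + 60 + 90 + 137 + 227).

541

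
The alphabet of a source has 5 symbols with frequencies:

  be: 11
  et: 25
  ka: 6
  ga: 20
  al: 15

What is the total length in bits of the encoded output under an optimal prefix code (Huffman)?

Merge the two smallest weights repeatedly:
merge ka(6) and be(11): 17
merge al(15) and 17: 32
merge ga(20) and et(25): 45
merge 32 and 45: 77
The encoded length is the sum of every internal node's weight: 17 + 32 + 45 + 77 = 171 bits.

171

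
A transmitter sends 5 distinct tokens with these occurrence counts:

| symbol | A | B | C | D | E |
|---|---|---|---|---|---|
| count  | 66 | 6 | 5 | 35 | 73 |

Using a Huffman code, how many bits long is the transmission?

354

Greedily combine the two least-frequent nodes:
merge C(5) and B(6): 11
merge 11 and D(35): 46
merge 46 and A(66): 112
merge E(73) and 112: 185
Each symbol's bit-cost is frequency × depth; summing gives 354 bits (equivalently 11 + 46 + 112 + 185).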